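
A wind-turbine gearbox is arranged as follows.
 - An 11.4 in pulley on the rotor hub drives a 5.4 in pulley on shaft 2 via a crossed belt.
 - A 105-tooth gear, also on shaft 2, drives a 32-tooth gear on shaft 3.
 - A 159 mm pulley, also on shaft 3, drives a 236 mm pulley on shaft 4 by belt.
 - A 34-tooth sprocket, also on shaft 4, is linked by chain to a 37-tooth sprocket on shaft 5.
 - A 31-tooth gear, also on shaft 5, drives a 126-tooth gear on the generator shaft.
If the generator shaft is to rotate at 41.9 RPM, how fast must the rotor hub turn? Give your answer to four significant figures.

39.71 RPM

Overall ratio R = 0.47368 × 0.30476 × 1.4843 × 1.0882 × 4.0645 = 0.94776.
Required input speed = output speed × R = 41.9 × 0.94776 = 39.711 RPM.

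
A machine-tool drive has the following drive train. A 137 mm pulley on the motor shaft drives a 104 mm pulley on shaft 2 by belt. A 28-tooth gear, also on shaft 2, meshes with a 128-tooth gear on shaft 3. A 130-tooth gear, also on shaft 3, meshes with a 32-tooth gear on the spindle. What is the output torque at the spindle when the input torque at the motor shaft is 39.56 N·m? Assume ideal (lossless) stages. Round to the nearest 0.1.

33.8 N·m

Belt: ratio = 104/137 = 0.75912; torque at shaft 2 = 39.56 × 0.75912 = 30.031 N·m.
Gear mesh: ratio = 128/28 = 4.5714; torque at shaft 3 = 30.031 × 4.5714 = 137.28 N·m.
Gear mesh: ratio = 32/130 = 0.24615; torque at the spindle = 137.28 × 0.24615 = 33.793 N·m.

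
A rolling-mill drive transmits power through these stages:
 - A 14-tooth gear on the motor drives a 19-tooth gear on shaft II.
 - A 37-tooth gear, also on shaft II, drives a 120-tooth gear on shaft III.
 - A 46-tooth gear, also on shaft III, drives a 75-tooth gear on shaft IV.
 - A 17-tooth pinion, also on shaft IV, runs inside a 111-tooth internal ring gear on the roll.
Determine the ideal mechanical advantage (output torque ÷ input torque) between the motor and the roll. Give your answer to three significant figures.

Each stage contributes driven/driver: gear mesh 19/14 = 1.3571, gear mesh 120/37 = 3.2432, gear mesh 75/46 = 1.6304, internal gear 111/17 = 6.5294.
Overall: 1.3571 × 3.2432 × 1.6304 × 6.5294 = 46.858.

46.9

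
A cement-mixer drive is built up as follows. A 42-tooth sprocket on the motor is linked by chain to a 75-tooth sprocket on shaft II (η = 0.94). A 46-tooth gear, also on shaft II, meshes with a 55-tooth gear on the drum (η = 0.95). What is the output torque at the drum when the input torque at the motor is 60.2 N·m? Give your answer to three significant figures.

Chain: ratio = 75/42 = 1.7857; torque at shaft II = 60.2 × 1.7857 × 0.94 = 101.05 N·m.
Gear mesh: ratio = 55/46 = 1.1957; torque at the drum = 101.05 × 1.1957 × 0.95 = 114.78 N·m.

115 N·m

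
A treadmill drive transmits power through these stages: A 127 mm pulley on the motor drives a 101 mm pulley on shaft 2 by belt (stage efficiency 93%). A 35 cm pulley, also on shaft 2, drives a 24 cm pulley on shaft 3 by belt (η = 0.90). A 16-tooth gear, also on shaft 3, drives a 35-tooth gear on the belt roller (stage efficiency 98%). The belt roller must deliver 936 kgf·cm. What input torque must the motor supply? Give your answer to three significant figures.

Overall ratio R = 0.79528 × 0.68571 × 2.1875 = 1.1929; overall efficiency η = 0.93 × 0.90 × 0.98 = 0.8203.
Input torque = output torque / (R × η) = 936 / (1.1929 × 0.8203) = 956.57 kgf·cm.

957 kgf·cm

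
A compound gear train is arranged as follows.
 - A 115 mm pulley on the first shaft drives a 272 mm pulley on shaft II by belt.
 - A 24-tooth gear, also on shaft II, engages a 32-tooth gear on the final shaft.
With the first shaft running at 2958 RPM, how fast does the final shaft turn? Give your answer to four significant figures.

938.0 RPM

belt 272/115 = 2.3652 → 2958/2.3652 = 1250.6 RPM
gear mesh 32/24 = 1.3333 → 1250.6/1.3333 = 937.97 RPM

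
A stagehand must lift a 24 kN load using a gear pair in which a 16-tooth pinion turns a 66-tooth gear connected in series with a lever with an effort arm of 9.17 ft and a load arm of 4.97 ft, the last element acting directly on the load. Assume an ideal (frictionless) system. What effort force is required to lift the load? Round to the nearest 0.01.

Gear pair MA = 66/16 = 4.125.
Lever MA = effort arm / load arm = 9.17/4.97 = 1.8451.
Combined ideal MA = 4.125 × 1.8451 = 7.6109.
Effort = load / MA = 24 / 7.6109 = 3.1534 kN.

3.15 kN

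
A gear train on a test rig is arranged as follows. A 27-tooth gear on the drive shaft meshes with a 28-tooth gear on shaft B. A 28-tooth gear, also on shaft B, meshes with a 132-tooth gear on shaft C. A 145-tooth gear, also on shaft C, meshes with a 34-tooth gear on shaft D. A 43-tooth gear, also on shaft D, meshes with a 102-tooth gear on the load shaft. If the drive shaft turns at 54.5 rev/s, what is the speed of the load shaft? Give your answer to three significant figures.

20.0 rev/s

Gear mesh: ratio = 28/27 = 1.037, so shaft B turns at 54.5 / 1.037 = 52.554 rev/s.
Gear mesh: ratio = 132/28 = 4.7143, so shaft C turns at 52.554 / 4.7143 = 11.148 rev/s.
Gear mesh: ratio = 34/145 = 0.23448, so shaft D turns at 11.148 / 0.23448 = 47.542 rev/s.
Gear mesh: ratio = 102/43 = 2.3721, so the load shaft turns at 47.542 / 2.3721 = 20.042 rev/s.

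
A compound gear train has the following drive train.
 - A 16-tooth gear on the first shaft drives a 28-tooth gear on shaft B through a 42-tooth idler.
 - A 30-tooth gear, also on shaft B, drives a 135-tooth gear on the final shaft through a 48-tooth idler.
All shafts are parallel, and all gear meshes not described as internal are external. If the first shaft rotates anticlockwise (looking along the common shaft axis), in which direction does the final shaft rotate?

anticlockwise

the first shaft → shaft B: driver → idler → driven is 2 external meshes, 2 reversals → CCW.
shaft B → the final shaft: driver → idler → driven is 2 external meshes, 2 reversals → CCW.
4 reversals in total — an even number — so the final shaft turns the same way as the first shaft.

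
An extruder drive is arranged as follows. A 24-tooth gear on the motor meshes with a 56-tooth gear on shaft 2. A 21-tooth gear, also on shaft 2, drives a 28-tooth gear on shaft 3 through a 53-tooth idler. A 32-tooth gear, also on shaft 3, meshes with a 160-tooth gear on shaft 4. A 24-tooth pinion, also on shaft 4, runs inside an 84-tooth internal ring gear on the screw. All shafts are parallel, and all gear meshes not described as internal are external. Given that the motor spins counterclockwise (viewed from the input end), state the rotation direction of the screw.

the motor → shaft 2: external mesh, 1 reversal → CW.
shaft 2 → shaft 3: driver → idler → driven is 2 external meshes, 2 reversals → CW.
shaft 3 → shaft 4: external mesh, 1 reversal → CCW.
shaft 4 → the screw: internal mesh, same direction → CCW.
4 reversals in total — an even number — so the screw turns the same way as the motor.

counterclockwise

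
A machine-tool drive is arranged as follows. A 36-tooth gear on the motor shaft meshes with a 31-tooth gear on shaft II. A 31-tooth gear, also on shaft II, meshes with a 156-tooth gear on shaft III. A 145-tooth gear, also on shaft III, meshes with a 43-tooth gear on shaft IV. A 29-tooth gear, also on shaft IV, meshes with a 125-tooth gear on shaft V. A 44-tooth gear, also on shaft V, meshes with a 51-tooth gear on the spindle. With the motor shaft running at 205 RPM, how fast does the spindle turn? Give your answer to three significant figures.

gear mesh 31/36 = 0.86111 → 205/0.86111 = 238.06 RPM
gear mesh 156/31 = 5.0323 → 238.06/5.0323 = 47.308 RPM
gear mesh 43/145 = 0.29655 → 47.308/0.29655 = 159.53 RPM
gear mesh 125/29 = 4.3103 → 159.53/4.3103 = 37.01 RPM
gear mesh 51/44 = 1.1591 → 37.01/1.1591 = 31.93 RPM

31.9 RPM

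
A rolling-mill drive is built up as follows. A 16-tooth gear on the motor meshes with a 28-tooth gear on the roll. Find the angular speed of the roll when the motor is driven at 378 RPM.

the motor → the roll (gear mesh, 28/16): 378 ÷ 1.75 = 216 RPM

216 RPM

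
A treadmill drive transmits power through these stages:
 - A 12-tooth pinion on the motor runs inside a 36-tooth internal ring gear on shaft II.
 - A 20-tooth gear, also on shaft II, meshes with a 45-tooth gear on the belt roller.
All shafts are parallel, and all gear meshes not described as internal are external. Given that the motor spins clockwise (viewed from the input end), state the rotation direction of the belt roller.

anticlockwise

the motor → shaft II: internal mesh, same direction → CW.
shaft II → the belt roller: external mesh, 1 reversal → CCW.
1 reversal in total — an odd number — so the belt roller turns opposite to the motor.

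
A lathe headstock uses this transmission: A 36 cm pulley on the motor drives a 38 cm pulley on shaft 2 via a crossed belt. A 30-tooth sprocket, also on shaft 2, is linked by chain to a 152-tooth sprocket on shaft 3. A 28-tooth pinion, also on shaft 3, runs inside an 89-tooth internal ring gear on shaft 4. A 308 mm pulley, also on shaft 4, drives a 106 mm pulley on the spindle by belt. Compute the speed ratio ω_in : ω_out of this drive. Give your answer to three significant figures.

5.85

Each stage contributes driven/driver: belt 38/36 = 1.0556, chain 152/30 = 5.0667, internal gear 89/28 = 3.1786, belt 106/308 = 0.34416.
Overall: 1.0556 × 5.0667 × 3.1786 × 0.34416 = 5.8505.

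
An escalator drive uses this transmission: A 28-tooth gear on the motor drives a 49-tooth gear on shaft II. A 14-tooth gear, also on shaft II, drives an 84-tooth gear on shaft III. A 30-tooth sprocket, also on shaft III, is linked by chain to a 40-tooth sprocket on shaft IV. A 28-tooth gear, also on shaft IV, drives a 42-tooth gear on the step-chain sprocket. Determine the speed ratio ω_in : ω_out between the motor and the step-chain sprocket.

21

Each stage contributes driven/driver: gear mesh 49/28 = 1.75, gear mesh 84/14 = 6, chain 40/30 = 1.3333, gear mesh 42/28 = 1.5.
Overall: 1.75 × 6 × 1.3333 × 1.5 = 21.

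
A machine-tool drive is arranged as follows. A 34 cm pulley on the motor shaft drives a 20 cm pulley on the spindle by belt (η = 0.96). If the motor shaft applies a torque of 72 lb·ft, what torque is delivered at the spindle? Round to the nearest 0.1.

40.7 lb·ft

Belt: ratio = 20/34 = 0.58824; torque at the spindle = 72 × 0.58824 × 0.96 = 40.659 lb·ft.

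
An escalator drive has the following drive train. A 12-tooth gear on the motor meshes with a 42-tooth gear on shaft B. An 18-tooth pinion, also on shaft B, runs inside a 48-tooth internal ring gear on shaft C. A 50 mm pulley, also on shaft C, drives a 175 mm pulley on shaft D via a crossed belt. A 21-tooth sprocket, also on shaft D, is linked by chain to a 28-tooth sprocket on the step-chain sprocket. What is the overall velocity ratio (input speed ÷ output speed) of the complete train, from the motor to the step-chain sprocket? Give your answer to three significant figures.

43.6

Each stage contributes driven/driver: gear mesh 42/12 = 3.5, internal gear 48/18 = 2.6667, belt 175/50 = 3.5, chain 28/21 = 1.3333.
Overall: 3.5 × 2.6667 × 3.5 × 1.3333 = 43.556.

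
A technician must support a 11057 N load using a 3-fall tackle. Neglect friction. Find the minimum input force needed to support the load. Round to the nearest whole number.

Block-and-tackle MA = number of supporting rope parts = 3.
Effort = load / MA = 11057 / 3 = 3685.7 N.

3686 N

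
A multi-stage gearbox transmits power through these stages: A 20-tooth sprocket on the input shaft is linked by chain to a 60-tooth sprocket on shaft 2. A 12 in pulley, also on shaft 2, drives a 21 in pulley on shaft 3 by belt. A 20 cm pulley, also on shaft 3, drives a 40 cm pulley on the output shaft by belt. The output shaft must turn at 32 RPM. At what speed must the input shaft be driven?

Overall ratio R = 3 × 1.75 × 2 = 10.5.
Required input speed = output speed × R = 32 × 10.5 = 336 RPM.

336 RPM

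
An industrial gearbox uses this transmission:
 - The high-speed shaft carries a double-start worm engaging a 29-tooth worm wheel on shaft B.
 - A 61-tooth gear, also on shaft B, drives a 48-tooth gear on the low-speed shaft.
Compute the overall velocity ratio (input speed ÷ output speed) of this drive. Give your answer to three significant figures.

Each stage contributes driven/driver: worm 29/2 = 14.5, gear mesh 48/61 = 0.78689.
Overall: 14.5 × 0.78689 = 11.41.

11.4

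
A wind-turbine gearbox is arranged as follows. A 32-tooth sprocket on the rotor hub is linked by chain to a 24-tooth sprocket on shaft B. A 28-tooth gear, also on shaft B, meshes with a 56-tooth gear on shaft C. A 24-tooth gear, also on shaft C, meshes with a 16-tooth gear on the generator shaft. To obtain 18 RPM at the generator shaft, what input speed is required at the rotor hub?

18 RPM

Overall ratio R = 0.75 × 2 × 0.66667 = 1.
Required input speed = output speed × R = 18 × 1 = 18 RPM.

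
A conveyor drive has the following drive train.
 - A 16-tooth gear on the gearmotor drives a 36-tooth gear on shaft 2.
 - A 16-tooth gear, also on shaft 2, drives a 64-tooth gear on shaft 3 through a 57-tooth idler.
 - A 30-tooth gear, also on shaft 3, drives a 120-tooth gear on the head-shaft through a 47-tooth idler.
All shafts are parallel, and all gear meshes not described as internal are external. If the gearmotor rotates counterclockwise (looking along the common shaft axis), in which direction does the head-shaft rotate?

the gearmotor → shaft 2: external mesh, 1 reversal → CW.
shaft 2 → shaft 3: driver → idler → driven is 2 external meshes, 2 reversals → CW.
shaft 3 → the head-shaft: driver → idler → driven is 2 external meshes, 2 reversals → CW.
5 reversals in total — an odd number — so the head-shaft turns opposite to the gearmotor.

clockwise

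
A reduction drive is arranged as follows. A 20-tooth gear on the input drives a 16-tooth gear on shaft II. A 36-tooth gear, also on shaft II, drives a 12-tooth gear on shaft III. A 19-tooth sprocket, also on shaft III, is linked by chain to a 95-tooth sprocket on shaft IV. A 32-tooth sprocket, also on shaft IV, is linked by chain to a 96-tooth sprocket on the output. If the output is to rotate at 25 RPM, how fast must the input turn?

100 RPM

Overall ratio R = 0.8 × 0.33333 × 5 × 3 = 4.
Required input speed = output speed × R = 25 × 4 = 100 RPM.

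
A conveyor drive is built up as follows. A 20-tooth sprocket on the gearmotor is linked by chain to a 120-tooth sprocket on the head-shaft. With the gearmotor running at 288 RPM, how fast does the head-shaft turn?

Chain: ratio = 120/20 = 6, so the head-shaft turns at 288 / 6 = 48 RPM.

48 RPM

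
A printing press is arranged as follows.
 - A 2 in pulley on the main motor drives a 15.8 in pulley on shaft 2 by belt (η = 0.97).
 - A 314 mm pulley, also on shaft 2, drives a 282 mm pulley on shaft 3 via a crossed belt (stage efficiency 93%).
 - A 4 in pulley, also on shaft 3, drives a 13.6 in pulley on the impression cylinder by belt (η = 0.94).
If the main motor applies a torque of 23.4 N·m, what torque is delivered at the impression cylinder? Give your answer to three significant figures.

479 N·m

belt 15.8/2 = 7.9 → τ = 23.4·7.9·0.97 = 179.31 N·m
belt 282/314 = 0.89809 → τ = 179.31·0.89809·0.93 = 149.77 N·m
belt 13.6/4 = 3.4 → τ = 149.77·3.4·0.94 = 478.66 N·m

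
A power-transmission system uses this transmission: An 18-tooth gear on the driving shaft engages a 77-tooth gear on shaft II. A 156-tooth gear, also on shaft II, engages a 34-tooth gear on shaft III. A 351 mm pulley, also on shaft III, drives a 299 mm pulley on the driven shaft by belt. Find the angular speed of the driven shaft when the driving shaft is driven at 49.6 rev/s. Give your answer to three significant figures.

Gear mesh: ratio = 77/18 = 4.2778, so shaft II turns at 49.6 / 4.2778 = 11.595 rev/s.
Gear mesh: ratio = 34/156 = 0.21795, so shaft III turns at 11.595 / 0.21795 = 53.2 rev/s.
Belt: ratio = 299/351 = 0.85185, so the driven shaft turns at 53.2 / 0.85185 = 62.452 rev/s.

62.5 rev/s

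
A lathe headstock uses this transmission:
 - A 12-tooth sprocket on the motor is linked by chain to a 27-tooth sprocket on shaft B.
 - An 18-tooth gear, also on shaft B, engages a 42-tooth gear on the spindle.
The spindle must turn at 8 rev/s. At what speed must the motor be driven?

42 rev/s

Overall ratio R = 2.25 × 2.3333 = 5.25.
Required input speed = output speed × R = 8 × 5.25 = 42 rev/s.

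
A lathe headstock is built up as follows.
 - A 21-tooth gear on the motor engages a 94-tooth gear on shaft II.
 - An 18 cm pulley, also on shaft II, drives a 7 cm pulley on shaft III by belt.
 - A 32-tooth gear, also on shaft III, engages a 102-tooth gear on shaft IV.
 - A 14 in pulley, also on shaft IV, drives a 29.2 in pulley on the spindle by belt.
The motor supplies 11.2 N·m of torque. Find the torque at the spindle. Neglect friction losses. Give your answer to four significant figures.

129.6 N·m

gear mesh 94/21 = 4.4762 → τ = 11.2·4.4762 = 50.133 N·m
belt 7/18 = 0.38889 → τ = 50.133·0.38889 = 19.496 N·m
gear mesh 102/32 = 3.1875 → τ = 19.496·3.1875 = 62.144 N·m
belt 29.2/14 = 2.0857 → τ = 62.144·2.0857 = 129.62 N·m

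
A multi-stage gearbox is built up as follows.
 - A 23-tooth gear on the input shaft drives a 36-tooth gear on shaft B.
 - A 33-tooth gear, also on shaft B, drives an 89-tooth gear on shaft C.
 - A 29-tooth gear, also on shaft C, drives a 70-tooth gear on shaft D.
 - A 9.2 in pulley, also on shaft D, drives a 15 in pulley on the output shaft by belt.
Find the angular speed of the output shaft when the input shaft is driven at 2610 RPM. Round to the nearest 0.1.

Gear mesh: ratio = 36/23 = 1.5652, so shaft B turns at 2610 / 1.5652 = 1667.5 RPM.
Gear mesh: ratio = 89/33 = 2.697, so shaft C turns at 1667.5 / 2.697 = 618.29 RPM.
Gear mesh: ratio = 70/29 = 2.4138, so shaft D turns at 618.29 / 2.4138 = 256.15 RPM.
Belt: ratio = 15/9.2 = 1.6304, so the output shaft turns at 256.15 / 1.6304 = 157.1 RPM.

157.1 RPM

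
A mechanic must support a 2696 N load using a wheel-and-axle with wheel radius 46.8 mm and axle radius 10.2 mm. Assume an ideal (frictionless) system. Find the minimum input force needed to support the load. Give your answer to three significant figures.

588 N

Wheel-and-axle MA = R/r = 46.8/10.2 = 4.5882.
Effort = load / MA = 2696 / 4.5882 = 587.59 N.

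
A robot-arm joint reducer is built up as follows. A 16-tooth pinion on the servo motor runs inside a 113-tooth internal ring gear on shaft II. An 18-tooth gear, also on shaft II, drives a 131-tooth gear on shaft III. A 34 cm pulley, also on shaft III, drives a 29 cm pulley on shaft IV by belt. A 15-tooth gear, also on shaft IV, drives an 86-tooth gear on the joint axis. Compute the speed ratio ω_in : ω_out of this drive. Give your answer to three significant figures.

251

Each stage contributes driven/driver: internal gear 113/16 = 7.0625, gear mesh 131/18 = 7.2778, belt 29/34 = 0.85294, gear mesh 86/15 = 5.7333.
Overall: 7.0625 × 7.2778 × 0.85294 × 5.7333 = 251.35.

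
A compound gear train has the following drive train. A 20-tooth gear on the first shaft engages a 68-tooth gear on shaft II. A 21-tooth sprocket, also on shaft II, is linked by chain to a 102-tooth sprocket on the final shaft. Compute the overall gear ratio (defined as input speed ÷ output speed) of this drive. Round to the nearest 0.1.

Each stage contributes driven/driver: gear mesh 68/20 = 3.4, chain 102/21 = 4.8571.
Overall: 3.4 × 4.8571 = 16.514.

16.5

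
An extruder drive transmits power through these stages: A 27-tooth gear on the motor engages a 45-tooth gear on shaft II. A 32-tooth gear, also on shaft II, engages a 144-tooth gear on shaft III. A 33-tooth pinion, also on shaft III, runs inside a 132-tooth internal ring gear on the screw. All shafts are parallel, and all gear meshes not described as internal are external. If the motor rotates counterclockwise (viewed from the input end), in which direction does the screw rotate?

counterclockwise

the motor → shaft II: external mesh, 1 reversal → CW.
shaft II → shaft III: external mesh, 1 reversal → CCW.
shaft III → the screw: internal mesh, same direction → CCW.
2 reversals in total — an even number — so the screw turns the same way as the motor.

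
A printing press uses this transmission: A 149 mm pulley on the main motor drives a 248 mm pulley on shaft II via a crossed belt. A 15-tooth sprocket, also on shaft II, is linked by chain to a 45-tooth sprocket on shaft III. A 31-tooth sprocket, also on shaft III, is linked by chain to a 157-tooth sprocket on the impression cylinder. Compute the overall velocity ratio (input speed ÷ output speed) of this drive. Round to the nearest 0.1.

25.3

Each stage contributes driven/driver: belt 248/149 = 1.6644, chain 45/15 = 3, chain 157/31 = 5.0645.
Overall: 1.6644 × 3 × 5.0645 = 25.289.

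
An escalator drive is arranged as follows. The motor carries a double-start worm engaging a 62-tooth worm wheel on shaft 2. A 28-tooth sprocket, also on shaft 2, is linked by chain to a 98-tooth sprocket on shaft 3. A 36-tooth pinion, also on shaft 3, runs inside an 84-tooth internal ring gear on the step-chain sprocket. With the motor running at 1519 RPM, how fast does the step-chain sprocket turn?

6 RPM

the motor → shaft 2 (worm, 62/2): 1519 ÷ 31 = 49 RPM
shaft 2 → shaft 3 (chain, 98/28): 49 ÷ 3.5 = 14 RPM
shaft 3 → the step-chain sprocket (internal gear, 84/36): 14 ÷ 2.3333 = 6 RPM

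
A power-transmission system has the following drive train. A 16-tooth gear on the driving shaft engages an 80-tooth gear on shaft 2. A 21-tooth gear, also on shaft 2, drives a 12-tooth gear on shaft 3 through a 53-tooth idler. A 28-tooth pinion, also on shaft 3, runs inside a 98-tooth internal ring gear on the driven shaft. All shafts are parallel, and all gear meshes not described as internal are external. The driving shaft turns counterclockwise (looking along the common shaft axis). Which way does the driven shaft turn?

the driving shaft → shaft 2: external mesh, 1 reversal → CW.
shaft 2 → shaft 3: driver → idler → driven is 2 external meshes, 2 reversals → CW.
shaft 3 → the driven shaft: internal mesh, same direction → CW.
3 reversals in total — an odd number — so the driven shaft turns opposite to the driving shaft.

clockwise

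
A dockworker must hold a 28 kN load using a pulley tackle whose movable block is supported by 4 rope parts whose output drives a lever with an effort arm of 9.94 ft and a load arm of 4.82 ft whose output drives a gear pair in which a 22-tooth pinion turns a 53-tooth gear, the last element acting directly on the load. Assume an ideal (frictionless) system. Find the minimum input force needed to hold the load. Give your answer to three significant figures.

1.41 kN

Block-and-tackle MA = number of supporting rope parts = 4.
Lever MA = effort arm / load arm = 9.94/4.82 = 2.0622.
Gear pair MA = 53/22 = 2.4091.
Combined ideal MA = 4 × 2.0622 × 2.4091 = 19.873.
Effort = load / MA = 28 / 19.873 = 1.409 kN.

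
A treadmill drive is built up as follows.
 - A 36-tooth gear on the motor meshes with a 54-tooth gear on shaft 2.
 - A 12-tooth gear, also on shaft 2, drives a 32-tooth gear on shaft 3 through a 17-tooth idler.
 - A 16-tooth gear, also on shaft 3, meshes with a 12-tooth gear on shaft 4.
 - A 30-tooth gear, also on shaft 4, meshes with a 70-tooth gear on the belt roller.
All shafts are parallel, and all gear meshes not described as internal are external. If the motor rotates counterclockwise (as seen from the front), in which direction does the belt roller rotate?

clockwise

the motor → shaft 2: external mesh, 1 reversal → CW.
shaft 2 → shaft 3: driver → idler → driven is 2 external meshes, 2 reversals → CW.
shaft 3 → shaft 4: external mesh, 1 reversal → CCW.
shaft 4 → the belt roller: external mesh, 1 reversal → CW.
5 reversals in total — an odd number — so the belt roller turns opposite to the motor.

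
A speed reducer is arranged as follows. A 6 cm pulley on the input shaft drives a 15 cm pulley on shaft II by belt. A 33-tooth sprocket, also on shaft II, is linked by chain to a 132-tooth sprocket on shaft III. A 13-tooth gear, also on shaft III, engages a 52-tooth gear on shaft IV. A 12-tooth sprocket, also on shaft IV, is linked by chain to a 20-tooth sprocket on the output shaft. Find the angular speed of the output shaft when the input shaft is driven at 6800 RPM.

102 RPM

the input shaft → shaft II (belt, 15/6): 6800 ÷ 2.5 = 2720 RPM
shaft II → shaft III (chain, 132/33): 2720 ÷ 4 = 680 RPM
shaft III → shaft IV (gear mesh, 52/13): 680 ÷ 4 = 170 RPM
shaft IV → the output shaft (chain, 20/12): 170 ÷ 1.6667 = 102 RPM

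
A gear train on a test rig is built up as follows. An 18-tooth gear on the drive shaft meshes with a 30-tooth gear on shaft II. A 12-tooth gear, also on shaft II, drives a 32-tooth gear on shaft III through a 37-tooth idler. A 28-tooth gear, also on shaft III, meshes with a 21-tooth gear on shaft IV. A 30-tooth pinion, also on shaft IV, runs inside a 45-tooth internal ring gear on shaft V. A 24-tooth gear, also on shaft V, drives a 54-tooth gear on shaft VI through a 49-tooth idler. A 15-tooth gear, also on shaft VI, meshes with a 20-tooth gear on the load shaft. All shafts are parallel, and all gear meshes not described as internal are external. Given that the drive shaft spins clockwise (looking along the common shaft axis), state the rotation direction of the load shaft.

the drive shaft → shaft II: external mesh, 1 reversal → CCW.
shaft II → shaft III: driver → idler → driven is 2 external meshes, 2 reversals → CCW.
shaft III → shaft IV: external mesh, 1 reversal → CW.
shaft IV → shaft V: internal mesh, same direction → CW.
shaft V → shaft VI: driver → idler → driven is 2 external meshes, 2 reversals → CW.
shaft VI → the load shaft: external mesh, 1 reversal → CCW.
7 reversals in total — an odd number — so the load shaft turns opposite to the drive shaft.

anticlockwise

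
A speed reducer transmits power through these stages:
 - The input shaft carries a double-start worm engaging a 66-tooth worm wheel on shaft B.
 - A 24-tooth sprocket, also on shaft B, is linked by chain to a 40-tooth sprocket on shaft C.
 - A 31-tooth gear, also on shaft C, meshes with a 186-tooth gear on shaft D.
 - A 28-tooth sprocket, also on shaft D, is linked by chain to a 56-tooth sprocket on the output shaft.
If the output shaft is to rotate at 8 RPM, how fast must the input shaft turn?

Overall ratio R = 33 × 1.6667 × 6 × 2 = 660.
Required input speed = output speed × R = 8 × 660 = 5280 RPM.

5280 RPM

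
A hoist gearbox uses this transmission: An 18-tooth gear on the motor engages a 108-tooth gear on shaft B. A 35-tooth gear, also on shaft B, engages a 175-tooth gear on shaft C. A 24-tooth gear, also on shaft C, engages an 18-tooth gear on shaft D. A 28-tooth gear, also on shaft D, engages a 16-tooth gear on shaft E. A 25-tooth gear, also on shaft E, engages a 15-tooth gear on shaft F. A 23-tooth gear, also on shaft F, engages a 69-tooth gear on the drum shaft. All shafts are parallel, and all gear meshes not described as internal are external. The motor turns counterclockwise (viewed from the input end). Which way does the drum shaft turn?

counterclockwise

the motor → shaft B: external mesh, 1 reversal → CW.
shaft B → shaft C: external mesh, 1 reversal → CCW.
shaft C → shaft D: external mesh, 1 reversal → CW.
shaft D → shaft E: external mesh, 1 reversal → CCW.
shaft E → shaft F: external mesh, 1 reversal → CW.
shaft F → the drum shaft: external mesh, 1 reversal → CCW.
6 reversals in total — an even number — so the drum shaft turns the same way as the motor.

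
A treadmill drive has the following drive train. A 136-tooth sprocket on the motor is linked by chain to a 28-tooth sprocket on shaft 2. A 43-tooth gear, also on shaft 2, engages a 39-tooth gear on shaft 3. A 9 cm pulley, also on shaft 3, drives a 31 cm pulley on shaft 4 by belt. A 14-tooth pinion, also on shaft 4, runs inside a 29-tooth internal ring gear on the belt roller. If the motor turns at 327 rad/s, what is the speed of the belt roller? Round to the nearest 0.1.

chain 28/136 = 0.20588 → 327/0.20588 = 1588.3 rad/s
gear mesh 39/43 = 0.90698 → 1588.3/0.90698 = 1751.2 rad/s
belt 31/9 = 3.4444 → 1751.2/3.4444 = 508.41 rad/s
internal gear 29/14 = 2.0714 → 508.41/2.0714 = 245.44 rad/s

245.4 rad/s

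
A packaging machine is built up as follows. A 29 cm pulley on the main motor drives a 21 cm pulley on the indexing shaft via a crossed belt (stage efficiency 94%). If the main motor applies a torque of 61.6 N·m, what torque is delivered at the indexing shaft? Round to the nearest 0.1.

After the belt (21/29): 61.6 × 0.72414 × 0.94 = 41.93 N·m

41.9 N·m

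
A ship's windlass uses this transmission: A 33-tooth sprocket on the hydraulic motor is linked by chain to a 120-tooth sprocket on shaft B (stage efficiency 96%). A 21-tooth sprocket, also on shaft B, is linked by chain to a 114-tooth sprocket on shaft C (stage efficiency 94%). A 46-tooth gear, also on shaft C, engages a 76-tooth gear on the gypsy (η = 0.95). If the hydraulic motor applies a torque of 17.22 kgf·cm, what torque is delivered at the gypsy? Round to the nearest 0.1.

chain 120/33 = 3.6364 → τ = 17.22·3.6364·0.96 = 60.113 kgf·cm
chain 114/21 = 5.4286 → τ = 60.113·5.4286·0.94 = 306.75 kgf·cm
gear mesh 76/46 = 1.6522 → τ = 306.75·1.6522·0.95 = 481.46 kgf·cm

481.5 kgf·cm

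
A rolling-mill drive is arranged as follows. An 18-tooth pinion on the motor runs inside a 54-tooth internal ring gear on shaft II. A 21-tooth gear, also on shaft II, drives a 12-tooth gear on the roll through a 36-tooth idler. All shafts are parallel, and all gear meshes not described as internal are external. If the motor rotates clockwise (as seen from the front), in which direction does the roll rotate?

the motor → shaft II: internal mesh, same direction → CW.
shaft II → the roll: driver → idler → driven is 2 external meshes, 2 reversals → CW.
2 reversals in total — an even number — so the roll turns the same way as the motor.

clockwise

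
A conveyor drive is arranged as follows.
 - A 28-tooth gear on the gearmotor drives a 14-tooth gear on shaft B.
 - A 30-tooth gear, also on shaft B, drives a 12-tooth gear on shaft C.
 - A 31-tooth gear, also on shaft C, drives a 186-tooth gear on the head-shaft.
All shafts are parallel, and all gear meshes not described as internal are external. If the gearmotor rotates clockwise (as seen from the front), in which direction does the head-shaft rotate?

the gearmotor → shaft B: external mesh, 1 reversal → CCW.
shaft B → shaft C: external mesh, 1 reversal → CW.
shaft C → the head-shaft: external mesh, 1 reversal → CCW.
3 reversals in total — an odd number — so the head-shaft turns opposite to the gearmotor.

counterclockwise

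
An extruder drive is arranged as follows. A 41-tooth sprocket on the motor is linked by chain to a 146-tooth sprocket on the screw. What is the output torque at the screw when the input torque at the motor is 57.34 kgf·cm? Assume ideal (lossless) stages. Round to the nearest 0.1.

Chain: ratio = 146/41 = 3.561; torque at the screw = 57.34 × 3.561 = 204.19 kgf·cm.

204.2 kgf·cm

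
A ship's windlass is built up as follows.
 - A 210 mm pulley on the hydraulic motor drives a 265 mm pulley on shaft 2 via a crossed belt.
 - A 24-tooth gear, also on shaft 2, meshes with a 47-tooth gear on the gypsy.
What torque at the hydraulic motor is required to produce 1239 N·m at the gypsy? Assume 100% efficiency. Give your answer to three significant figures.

Overall ratio R = 1.2619 × 1.9583 = 2.4712.
Input torque = output torque / R = 1239 / 2.4712 = 501.37 N·m.

501 N·m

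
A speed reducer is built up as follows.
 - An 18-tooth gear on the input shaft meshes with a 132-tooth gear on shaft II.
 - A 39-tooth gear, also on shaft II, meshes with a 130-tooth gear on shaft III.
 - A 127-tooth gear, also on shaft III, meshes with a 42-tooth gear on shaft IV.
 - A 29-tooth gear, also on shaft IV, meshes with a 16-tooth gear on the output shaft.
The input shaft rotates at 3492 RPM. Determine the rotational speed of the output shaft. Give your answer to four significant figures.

the input shaft → shaft II (gear mesh, 132/18): 3492 ÷ 7.3333 = 476.18 RPM
shaft II → shaft III (gear mesh, 130/39): 476.18 ÷ 3.3333 = 142.85 RPM
shaft III → shaft IV (gear mesh, 42/127): 142.85 ÷ 0.33071 = 431.96 RPM
shaft IV → the output shaft (gear mesh, 16/29): 431.96 ÷ 0.55172 = 782.94 RPM

782.9 RPM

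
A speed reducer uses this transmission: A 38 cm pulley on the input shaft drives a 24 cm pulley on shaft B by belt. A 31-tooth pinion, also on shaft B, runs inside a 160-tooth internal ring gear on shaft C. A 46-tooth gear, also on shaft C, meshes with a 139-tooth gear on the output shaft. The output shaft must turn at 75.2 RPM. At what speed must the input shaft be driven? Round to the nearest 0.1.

740.7 RPM

Overall ratio R = 0.63158 × 5.1613 × 3.0217 = 9.8502.
Required input speed = output speed × R = 75.2 × 9.8502 = 740.73 RPM.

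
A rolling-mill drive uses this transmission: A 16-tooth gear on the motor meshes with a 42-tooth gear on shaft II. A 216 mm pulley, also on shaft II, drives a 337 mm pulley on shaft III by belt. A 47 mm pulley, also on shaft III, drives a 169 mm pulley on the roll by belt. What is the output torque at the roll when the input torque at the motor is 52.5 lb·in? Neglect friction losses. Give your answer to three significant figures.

gear mesh 42/16 = 2.625 → τ = 52.5·2.625 = 137.81 lb·in
belt 337/216 = 1.5602 → τ = 137.81·1.5602 = 215.01 lb·in
belt 169/47 = 3.5957 → τ = 215.01·3.5957 = 773.13 lb·in

773 lb·in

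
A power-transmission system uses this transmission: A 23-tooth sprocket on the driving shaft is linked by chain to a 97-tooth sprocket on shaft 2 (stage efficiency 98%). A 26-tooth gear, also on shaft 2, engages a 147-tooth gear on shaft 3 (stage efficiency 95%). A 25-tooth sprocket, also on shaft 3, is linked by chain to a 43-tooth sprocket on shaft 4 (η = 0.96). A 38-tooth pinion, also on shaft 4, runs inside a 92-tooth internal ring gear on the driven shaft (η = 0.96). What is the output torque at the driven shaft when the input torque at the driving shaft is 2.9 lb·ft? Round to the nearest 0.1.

247.1 lb·ft

Chain: ratio = 97/23 = 4.2174; torque at shaft 2 = 2.9 × 4.2174 × 0.98 = 11.986 lb·ft.
Gear mesh: ratio = 147/26 = 5.6538; torque at shaft 3 = 11.986 × 5.6538 × 0.95 = 64.378 lb·ft.
Chain: ratio = 43/25 = 1.72; torque at shaft 4 = 64.378 × 1.72 × 0.96 = 106.3 lb·ft.
Internal gear: ratio = 92/38 = 2.4211; torque at the driven shaft = 106.3 × 2.4211 × 0.96 = 247.06 lb·ft.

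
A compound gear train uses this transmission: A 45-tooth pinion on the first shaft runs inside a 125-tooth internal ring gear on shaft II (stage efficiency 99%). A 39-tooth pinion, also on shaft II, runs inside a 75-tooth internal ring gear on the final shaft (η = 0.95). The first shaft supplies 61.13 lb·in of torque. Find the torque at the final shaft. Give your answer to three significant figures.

307 lb·in

After the internal gear (125/45): 61.13 × 2.7778 × 0.99 = 168.11 lb·in
After the internal gear (75/39): 168.11 × 1.9231 × 0.95 = 307.12 lb·in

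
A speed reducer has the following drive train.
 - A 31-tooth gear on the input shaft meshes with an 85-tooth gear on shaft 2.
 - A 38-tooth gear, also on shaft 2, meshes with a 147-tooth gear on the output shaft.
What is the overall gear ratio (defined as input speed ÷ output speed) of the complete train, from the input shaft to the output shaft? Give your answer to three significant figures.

10.6

Each stage contributes driven/driver: gear mesh 85/31 = 2.7419, gear mesh 147/38 = 3.8684.
Overall: 2.7419 × 3.8684 = 10.607.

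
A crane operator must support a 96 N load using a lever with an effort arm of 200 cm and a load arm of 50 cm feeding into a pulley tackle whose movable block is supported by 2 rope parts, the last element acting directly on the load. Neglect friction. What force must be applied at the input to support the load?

12 N

Lever MA = effort arm / load arm = 200/50 = 4.
Block-and-tackle MA = number of supporting rope parts = 2.
Combined ideal MA = 4 × 2 = 8.
Effort = load / MA = 96 / 8 = 12 N.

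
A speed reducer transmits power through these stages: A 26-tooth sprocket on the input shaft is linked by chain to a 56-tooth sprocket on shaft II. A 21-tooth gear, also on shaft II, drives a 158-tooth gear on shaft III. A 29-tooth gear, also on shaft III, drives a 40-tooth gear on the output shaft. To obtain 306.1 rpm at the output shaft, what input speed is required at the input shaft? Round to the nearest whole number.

Overall ratio R = 2.1538 × 7.5238 × 1.3793 = 22.352.
Required input speed = output speed × R = 306.1 × 22.352 = 6841.9 rpm.

6842 rpm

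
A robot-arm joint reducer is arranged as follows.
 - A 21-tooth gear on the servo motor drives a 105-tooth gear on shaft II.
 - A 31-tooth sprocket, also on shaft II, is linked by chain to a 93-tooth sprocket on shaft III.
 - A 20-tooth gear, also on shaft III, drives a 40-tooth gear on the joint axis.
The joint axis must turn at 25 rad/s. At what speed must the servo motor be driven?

Overall ratio R = 5 × 3 × 2 = 30.
Required input speed = output speed × R = 25 × 30 = 750 rad/s.

750 rad/s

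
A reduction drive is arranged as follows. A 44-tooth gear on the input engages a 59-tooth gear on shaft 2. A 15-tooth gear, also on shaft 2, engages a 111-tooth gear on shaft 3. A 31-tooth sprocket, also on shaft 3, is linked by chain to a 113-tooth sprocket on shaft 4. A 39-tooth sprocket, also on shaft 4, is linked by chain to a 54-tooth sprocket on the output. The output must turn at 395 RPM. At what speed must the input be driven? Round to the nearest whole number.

19782 RPM

Overall ratio R = 1.3409 × 7.4 × 3.6452 × 1.3846 = 50.081.
Required input speed = output speed × R = 395 × 50.081 = 19782 RPM.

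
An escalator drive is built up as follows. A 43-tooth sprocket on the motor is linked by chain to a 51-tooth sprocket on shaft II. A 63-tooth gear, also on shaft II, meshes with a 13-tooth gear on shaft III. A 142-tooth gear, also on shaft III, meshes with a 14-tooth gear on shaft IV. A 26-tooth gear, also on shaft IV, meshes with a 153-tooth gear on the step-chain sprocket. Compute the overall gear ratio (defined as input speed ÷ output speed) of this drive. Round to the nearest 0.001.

Each stage contributes driven/driver: chain 51/43 = 1.186, gear mesh 13/63 = 0.20635, gear mesh 14/142 = 0.098592, gear mesh 153/26 = 5.8846.
Overall: 1.186 × 0.20635 × 0.098592 × 5.8846 = 0.14199.

0.142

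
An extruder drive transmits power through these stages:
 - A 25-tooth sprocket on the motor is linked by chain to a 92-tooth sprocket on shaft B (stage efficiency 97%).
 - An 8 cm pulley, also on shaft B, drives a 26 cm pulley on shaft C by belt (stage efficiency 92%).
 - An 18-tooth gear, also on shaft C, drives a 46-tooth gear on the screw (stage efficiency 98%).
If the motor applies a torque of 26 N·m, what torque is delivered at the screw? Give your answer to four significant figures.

After the chain (92/25): 26 × 3.68 × 0.97 = 92.81 N·m
After the belt (26/8): 92.81 × 3.25 × 0.92 = 277.5 N·m
After the gear mesh (46/18): 277.5 × 2.5556 × 0.98 = 694.99 N·m

695.0 N·m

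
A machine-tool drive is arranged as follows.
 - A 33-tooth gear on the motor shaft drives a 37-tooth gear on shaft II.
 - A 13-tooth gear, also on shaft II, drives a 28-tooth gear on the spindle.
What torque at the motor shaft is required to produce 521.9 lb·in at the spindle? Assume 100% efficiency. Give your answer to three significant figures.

216 lb·in

Overall ratio R = 1.1212 × 2.1538 = 2.4149.
Input torque = output torque / R = 521.9 / 2.4149 = 216.11 lb·in.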